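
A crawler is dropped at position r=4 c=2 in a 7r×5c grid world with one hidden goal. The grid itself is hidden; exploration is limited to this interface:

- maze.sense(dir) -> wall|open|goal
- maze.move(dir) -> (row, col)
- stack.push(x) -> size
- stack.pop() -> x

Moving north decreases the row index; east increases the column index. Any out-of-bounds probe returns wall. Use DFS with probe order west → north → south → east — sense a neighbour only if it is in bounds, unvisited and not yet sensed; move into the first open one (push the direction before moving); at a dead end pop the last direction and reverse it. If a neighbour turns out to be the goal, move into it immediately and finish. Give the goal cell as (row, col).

[in] maze.sense dir→west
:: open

[in] stack.push x→west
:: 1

[in] maze.move dir→west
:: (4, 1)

[in] maze.sense dir→west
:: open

[in] stack.push x→west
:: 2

[in] maze.move dir→west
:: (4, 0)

[in] maze.sense dir→north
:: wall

[in] maze.sense dir→south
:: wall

[in] stack.pop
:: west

[in] maze.move dir→east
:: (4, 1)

[in] maze.sense dir→north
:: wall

[in] maze.sense dir→south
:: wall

[in] stack.pop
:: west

[in] maze.move dir→east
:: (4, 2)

[in] maze.sense dir→north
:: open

[in] stack.push x→north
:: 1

[in] maze.move dir→north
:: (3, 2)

[in] maze.sense dir→north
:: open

[in] stack.push x→north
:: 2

[in] maze.move dir→north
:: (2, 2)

[in] maze.sense dir→west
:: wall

[in] maze.sense dir→north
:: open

[in] stack.push x→north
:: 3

[in] maze.move dir→north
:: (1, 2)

[in] maze.sense dir→west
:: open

[in] stack.push x→west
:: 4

[in] maze.move dir→west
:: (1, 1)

[in] maze.sense dir→west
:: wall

[in] maze.sense dir→north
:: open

[in] stack.push x→north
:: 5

[in] maze.move dir→north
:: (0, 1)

[in] maze.sense dir→west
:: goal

[in] maze.move dir→west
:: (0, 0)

Answer: (0, 0)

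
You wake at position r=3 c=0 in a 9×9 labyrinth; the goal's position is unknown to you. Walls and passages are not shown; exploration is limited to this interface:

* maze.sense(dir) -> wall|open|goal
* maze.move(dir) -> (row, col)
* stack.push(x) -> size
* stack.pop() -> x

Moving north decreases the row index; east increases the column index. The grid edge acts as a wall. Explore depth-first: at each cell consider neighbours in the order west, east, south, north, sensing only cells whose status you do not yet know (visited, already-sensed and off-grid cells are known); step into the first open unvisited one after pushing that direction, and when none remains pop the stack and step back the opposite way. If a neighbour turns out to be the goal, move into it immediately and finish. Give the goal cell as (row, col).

# 1. sense(dir: east) : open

# 2. push(x: east) : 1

# 3. move(dir: east) : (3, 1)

# 4. sense(dir: east) : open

# 5. push(x: east) : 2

# 6. move(dir: east) : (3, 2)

# 7. sense(dir: east) : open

# 8. push(x: east) : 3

# 9. move(dir: east) : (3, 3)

# 10. sense(dir: east) : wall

# 11. sense(dir: south) : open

# 12. push(x: south) : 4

# 13. move(dir: south) : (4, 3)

# 14. sense(dir: west) : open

# 15. push(x: west) : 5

# 16. move(dir: west) : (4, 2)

# 17. sense(dir: west) : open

# 18. push(x: west) : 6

# 19. move(dir: west) : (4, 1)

# 20. sense(dir: west) : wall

# 21. sense(dir: south) : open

# 22. push(x: south) : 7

# 23. move(dir: south) : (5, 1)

# 24. sense(dir: west) : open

# 25. push(x: west) : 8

# 26. move(dir: west) : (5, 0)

# 27. sense(dir: south) : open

# 28. push(x: south) : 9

# 29. move(dir: south) : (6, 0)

# 30. sense(dir: east) : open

# 31. push(x: east) : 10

# 32. move(dir: east) : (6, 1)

# 33. sense(dir: east) : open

# 34. push(x: east) : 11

# 35. move(dir: east) : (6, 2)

# 36. sense(dir: east) : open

# 37. push(x: east) : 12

# 38. move(dir: east) : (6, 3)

# 39. sense(dir: east) : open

# 40. push(x: east) : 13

# 41. move(dir: east) : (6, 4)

# 42. sense(dir: east) : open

# 43. push(x: east) : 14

# 44. move(dir: east) : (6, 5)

# 45. sense(dir: east) : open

# 46. push(x: east) : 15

# 47. move(dir: east) : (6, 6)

# 48. sense(dir: east) : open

# 49. push(x: east) : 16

# 50. move(dir: east) : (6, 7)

# 51. sense(dir: east) : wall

# 52. sense(dir: south) : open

# 53. push(x: south) : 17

# 54. move(dir: south) : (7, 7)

# 55. sense(dir: west) : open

# 56. push(x: west) : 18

# 57. move(dir: west) : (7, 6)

# 58. sense(dir: west) : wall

# 59. sense(dir: south) : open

# 60. push(x: south) : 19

# 61. move(dir: south) : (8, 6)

# 62. sense(dir: west) : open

# 63. push(x: west) : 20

# 64. move(dir: west) : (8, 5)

# 65. sense(dir: west) : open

# 66. push(x: west) : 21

# 67. move(dir: west) : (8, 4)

# 68. sense(dir: west) : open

# 69. push(x: west) : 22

# 70. move(dir: west) : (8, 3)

# 71. sense(dir: west) : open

# 72. push(x: west) : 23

# 73. move(dir: west) : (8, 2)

# 74. sense(dir: west) : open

# 75. push(x: west) : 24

# 76. move(dir: west) : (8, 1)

# 77. sense(dir: west) : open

# 78. push(x: west) : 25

# 79. move(dir: west) : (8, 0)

# 80. sense(dir: north) : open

# 81. push(x: north) : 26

# 82. move(dir: north) : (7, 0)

# 83. sense(dir: east) : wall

# 84. pop() : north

# 85. move(dir: south) : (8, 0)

# 86. pop() : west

# 87. move(dir: east) : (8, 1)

# 88. pop() : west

# 89. move(dir: east) : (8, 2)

# 90. sense(dir: north) : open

# 91. push(x: north) : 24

# 92. move(dir: north) : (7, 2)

# 93. sense(dir: east) : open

# 94. push(x: east) : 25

# 95. move(dir: east) : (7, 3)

# 96. sense(dir: east) : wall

# 97. pop() : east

# 98. move(dir: west) : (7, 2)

# 99. pop() : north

# 100. move(dir: south) : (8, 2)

# 101. pop() : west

# 102. move(dir: east) : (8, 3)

# 103. pop() : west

# 104. move(dir: east) : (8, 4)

# 105. pop() : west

# 106. move(dir: east) : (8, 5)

# 107. pop() : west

# 108. move(dir: east) : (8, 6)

# 109. sense(dir: east) : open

# 110. push(x: east) : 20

# 111. move(dir: east) : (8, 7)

# 112. sense(dir: east) : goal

# 113. move(dir: east) : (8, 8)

Answer: (8, 8)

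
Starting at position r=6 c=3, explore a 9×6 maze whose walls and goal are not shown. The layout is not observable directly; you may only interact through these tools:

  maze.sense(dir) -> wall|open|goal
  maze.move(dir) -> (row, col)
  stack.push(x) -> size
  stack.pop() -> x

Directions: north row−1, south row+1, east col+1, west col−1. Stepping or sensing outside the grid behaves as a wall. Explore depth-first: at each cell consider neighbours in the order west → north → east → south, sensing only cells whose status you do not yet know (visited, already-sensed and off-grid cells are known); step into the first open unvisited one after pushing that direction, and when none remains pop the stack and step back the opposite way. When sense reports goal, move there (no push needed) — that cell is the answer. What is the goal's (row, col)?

> sense west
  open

> push west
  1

> move west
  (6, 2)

> sense west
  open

> push west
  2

> move west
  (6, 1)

> sense west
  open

> push west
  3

> move west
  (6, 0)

> sense north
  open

> push north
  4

> move north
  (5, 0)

> sense north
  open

> push north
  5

> move north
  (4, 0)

> sense north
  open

> push north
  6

> move north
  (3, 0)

> sense north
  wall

> sense east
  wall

> pop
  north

> move south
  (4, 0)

> sense east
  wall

> pop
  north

> move south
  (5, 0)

> sense east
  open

> push east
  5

> move east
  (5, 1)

> sense east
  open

> push east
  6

> move east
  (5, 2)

> sense north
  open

> push north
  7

> move north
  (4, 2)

> sense north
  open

> push north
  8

> move north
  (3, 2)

> sense north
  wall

> sense east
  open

> push east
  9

> move east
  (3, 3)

> sense north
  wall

> sense east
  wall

> sense south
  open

> push south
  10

> move south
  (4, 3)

> sense east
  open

> push east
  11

> move east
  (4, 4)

> sense east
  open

> push east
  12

> move east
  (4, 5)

> sense north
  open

> push north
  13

> move north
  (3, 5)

> sense north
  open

> push north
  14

> move north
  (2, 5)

> sense west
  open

> push west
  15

> move west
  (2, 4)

> sense north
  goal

> move north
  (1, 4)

Answer: (1, 4)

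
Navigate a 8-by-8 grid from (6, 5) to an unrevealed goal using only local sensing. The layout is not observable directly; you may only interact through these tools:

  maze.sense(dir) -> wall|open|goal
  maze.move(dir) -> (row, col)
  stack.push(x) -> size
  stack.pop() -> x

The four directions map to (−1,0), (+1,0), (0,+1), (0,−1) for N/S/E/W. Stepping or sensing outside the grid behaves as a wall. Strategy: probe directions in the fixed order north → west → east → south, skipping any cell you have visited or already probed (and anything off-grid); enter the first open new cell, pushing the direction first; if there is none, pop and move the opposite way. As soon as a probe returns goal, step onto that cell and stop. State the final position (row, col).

~$ maze.sense dir=north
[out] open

~$ stack.push x=north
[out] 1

~$ maze.move dir=north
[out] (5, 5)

~$ maze.sense dir=north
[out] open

~$ stack.push x=north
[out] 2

~$ maze.move dir=north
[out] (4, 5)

~$ maze.sense dir=north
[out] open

~$ stack.push x=north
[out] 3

~$ maze.move dir=north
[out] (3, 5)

~$ maze.sense dir=north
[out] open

~$ stack.push x=north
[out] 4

~$ maze.move dir=north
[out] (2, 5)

~$ maze.sense dir=north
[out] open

~$ stack.push x=north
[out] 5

~$ maze.move dir=north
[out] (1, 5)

~$ maze.sense dir=north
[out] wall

~$ maze.sense dir=west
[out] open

~$ stack.push x=west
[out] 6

~$ maze.move dir=west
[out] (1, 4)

~$ maze.sense dir=north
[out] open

~$ stack.push x=north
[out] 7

~$ maze.move dir=north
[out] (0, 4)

~$ maze.sense dir=west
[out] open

~$ stack.push x=west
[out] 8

~$ maze.move dir=west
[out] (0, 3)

~$ maze.sense dir=west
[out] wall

~$ maze.sense dir=south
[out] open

~$ stack.push x=south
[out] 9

~$ maze.move dir=south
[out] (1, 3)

~$ maze.sense dir=west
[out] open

~$ stack.push x=west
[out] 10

~$ maze.move dir=west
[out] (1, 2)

~$ maze.sense dir=west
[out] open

~$ stack.push x=west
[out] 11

~$ maze.move dir=west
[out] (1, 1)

~$ maze.sense dir=north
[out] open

~$ stack.push x=north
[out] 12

~$ maze.move dir=north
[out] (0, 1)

~$ maze.sense dir=west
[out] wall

~$ stack.pop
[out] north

~$ maze.move dir=south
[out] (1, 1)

~$ maze.sense dir=west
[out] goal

~$ maze.move dir=west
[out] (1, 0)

Answer: (1, 0)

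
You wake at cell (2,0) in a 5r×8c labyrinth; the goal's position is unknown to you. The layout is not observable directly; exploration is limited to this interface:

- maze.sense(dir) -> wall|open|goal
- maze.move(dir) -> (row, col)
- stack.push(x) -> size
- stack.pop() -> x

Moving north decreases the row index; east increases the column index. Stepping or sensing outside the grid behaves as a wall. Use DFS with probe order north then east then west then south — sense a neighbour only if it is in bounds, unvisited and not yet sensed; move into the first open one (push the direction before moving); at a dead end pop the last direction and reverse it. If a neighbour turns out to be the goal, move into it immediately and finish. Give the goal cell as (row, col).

Step: maze.sense[dir='north']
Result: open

Step: stack.push[x='north']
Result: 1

Step: maze.move[dir='north']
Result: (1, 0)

Step: maze.sense[dir='north']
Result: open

Step: stack.push[x='north']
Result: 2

Step: maze.move[dir='north']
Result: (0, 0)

Step: maze.sense[dir='east']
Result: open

Step: stack.push[x='east']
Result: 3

Step: maze.move[dir='east']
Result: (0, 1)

Step: maze.sense[dir='east']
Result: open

Step: stack.push[x='east']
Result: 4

Step: maze.move[dir='east']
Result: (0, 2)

Step: maze.sense[dir='east']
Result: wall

Step: maze.sense[dir='south']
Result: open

Step: stack.push[x='south']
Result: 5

Step: maze.move[dir='south']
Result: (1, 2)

Step: maze.sense[dir='east']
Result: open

Step: stack.push[x='east']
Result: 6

Step: maze.move[dir='east']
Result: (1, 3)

Step: maze.sense[dir='east']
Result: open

Step: stack.push[x='east']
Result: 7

Step: maze.move[dir='east']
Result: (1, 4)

Step: maze.sense[dir='north']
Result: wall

Step: maze.sense[dir='east']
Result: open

Step: stack.push[x='east']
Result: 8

Step: maze.move[dir='east']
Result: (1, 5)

Step: maze.sense[dir='north']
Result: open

Step: stack.push[x='north']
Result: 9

Step: maze.move[dir='north']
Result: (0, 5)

Step: maze.sense[dir='east']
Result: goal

Step: maze.move[dir='east']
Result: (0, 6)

Answer: (0, 6)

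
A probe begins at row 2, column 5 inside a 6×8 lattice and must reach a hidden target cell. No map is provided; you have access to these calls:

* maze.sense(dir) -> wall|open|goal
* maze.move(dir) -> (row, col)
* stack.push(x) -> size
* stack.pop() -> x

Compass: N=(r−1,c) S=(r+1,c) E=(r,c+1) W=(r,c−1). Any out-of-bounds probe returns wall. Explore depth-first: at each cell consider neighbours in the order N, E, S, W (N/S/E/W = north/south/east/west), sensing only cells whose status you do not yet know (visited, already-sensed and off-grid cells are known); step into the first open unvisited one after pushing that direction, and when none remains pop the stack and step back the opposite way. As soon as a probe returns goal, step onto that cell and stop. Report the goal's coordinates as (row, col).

Act: maze.sense[dir: north]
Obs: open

Act: stack.push[x: north]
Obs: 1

Act: maze.move[dir: north]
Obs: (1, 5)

Act: maze.sense[dir: north]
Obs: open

Act: stack.push[x: north]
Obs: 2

Act: maze.move[dir: north]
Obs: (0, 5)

Act: maze.sense[dir: east]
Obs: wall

Act: maze.sense[dir: west]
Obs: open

Act: stack.push[x: west]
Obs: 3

Act: maze.move[dir: west]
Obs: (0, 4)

Act: maze.sense[dir: south]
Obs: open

Act: stack.push[x: south]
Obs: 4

Act: maze.move[dir: south]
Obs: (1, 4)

Act: maze.sense[dir: south]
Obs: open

Act: stack.push[x: south]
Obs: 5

Act: maze.move[dir: south]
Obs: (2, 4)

Act: maze.sense[dir: south]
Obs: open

Act: stack.push[x: south]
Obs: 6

Act: maze.move[dir: south]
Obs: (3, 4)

Act: maze.sense[dir: east]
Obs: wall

Act: maze.sense[dir: south]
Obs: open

Act: stack.push[x: south]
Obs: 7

Act: maze.move[dir: south]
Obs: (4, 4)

Act: maze.sense[dir: east]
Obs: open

Act: stack.push[x: east]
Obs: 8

Act: maze.move[dir: east]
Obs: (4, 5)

Act: maze.sense[dir: east]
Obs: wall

Act: maze.sense[dir: south]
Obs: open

Act: stack.push[x: south]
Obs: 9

Act: maze.move[dir: south]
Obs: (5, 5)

Act: maze.sense[dir: east]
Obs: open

Act: stack.push[x: east]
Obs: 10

Act: maze.move[dir: east]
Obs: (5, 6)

Act: maze.sense[dir: east]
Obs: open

Act: stack.push[x: east]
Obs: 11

Act: maze.move[dir: east]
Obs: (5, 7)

Act: maze.sense[dir: north]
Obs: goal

Act: maze.move[dir: north]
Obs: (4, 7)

Answer: (4, 7)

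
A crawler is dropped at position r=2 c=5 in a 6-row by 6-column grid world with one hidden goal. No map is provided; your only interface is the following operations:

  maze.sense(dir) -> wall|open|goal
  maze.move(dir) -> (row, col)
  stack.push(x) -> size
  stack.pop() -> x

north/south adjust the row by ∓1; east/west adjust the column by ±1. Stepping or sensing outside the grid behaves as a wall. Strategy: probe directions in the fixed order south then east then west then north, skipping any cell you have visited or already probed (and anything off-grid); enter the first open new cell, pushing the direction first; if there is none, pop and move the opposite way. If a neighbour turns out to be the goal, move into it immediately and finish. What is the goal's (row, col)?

→ maze.sense(south)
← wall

→ maze.sense(west)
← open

→ stack.push(west)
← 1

→ maze.move(west)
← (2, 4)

→ maze.sense(south)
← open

→ stack.push(south)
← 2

→ maze.move(south)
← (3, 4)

→ maze.sense(south)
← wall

→ maze.sense(west)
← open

→ stack.push(west)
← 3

→ maze.move(west)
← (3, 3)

→ maze.sense(south)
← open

→ stack.push(south)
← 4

→ maze.move(south)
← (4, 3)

→ maze.sense(south)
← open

→ stack.push(south)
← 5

→ maze.move(south)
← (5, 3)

→ maze.sense(east)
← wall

→ maze.sense(west)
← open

→ stack.push(west)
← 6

→ maze.move(west)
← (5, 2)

→ maze.sense(west)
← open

→ stack.push(west)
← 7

→ maze.move(west)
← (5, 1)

→ maze.sense(west)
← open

→ stack.push(west)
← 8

→ maze.move(west)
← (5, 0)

→ maze.sense(north)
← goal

→ maze.move(north)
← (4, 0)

Answer: (4, 0)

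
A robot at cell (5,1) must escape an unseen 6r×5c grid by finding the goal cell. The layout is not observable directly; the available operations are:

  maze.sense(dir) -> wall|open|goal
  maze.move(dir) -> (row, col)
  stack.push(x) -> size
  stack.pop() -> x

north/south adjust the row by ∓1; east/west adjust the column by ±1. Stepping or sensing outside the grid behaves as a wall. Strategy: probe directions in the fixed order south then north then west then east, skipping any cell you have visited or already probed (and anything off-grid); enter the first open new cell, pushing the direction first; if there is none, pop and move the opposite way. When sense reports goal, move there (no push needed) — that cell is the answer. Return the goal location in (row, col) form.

% sense(dir→north) -> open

% push(x→north) -> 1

% move(dir→north) -> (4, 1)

% sense(dir→north) -> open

% push(x→north) -> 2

% move(dir→north) -> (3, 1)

% sense(dir→north) -> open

% push(x→north) -> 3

% move(dir→north) -> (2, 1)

% sense(dir→north) -> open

% push(x→north) -> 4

% move(dir→north) -> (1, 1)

% sense(dir→north) -> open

% push(x→north) -> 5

% move(dir→north) -> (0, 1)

% sense(dir→west) -> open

% push(x→west) -> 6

% move(dir→west) -> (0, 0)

% sense(dir→south) -> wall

% pop() -> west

% move(dir→east) -> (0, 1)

% sense(dir→east) -> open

% push(x→east) -> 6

% move(dir→east) -> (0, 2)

% sense(dir→south) -> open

% push(x→south) -> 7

% move(dir→south) -> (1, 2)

% sense(dir→south) -> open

% push(x→south) -> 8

% move(dir→south) -> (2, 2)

% sense(dir→south) -> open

% push(x→south) -> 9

% move(dir→south) -> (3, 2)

% sense(dir→south) -> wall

% sense(dir→east) -> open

% push(x→east) -> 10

% move(dir→east) -> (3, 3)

% sense(dir→south) -> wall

% sense(dir→north) -> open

% push(x→north) -> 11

% move(dir→north) -> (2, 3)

% sense(dir→north) -> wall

% sense(dir→east) -> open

% push(x→east) -> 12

% move(dir→east) -> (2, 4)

% sense(dir→south) -> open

% push(x→south) -> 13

% move(dir→south) -> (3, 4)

% sense(dir→south) -> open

% push(x→south) -> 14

% move(dir→south) -> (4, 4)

% sense(dir→south) -> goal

% move(dir→south) -> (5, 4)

Answer: (5, 4)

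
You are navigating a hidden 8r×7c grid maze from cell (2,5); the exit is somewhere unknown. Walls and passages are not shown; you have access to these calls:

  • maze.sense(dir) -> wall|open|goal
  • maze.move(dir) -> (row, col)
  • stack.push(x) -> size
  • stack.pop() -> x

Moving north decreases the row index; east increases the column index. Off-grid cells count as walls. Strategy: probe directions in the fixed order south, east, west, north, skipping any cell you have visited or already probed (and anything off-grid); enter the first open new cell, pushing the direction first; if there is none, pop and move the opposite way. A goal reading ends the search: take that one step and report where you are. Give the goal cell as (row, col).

Act: maze.sense[dir: south]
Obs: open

Act: stack.push[x: south]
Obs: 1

Act: maze.move[dir: south]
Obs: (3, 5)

Act: maze.sense[dir: south]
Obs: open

Act: stack.push[x: south]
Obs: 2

Act: maze.move[dir: south]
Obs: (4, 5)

Act: maze.sense[dir: south]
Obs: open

Act: stack.push[x: south]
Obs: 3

Act: maze.move[dir: south]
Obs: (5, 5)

Act: maze.sense[dir: south]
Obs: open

Act: stack.push[x: south]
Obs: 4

Act: maze.move[dir: south]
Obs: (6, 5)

Act: maze.sense[dir: south]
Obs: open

Act: stack.push[x: south]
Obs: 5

Act: maze.move[dir: south]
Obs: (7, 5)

Act: maze.sense[dir: east]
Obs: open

Act: stack.push[x: east]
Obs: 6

Act: maze.move[dir: east]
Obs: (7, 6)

Act: maze.sense[dir: north]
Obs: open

Act: stack.push[x: north]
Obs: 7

Act: maze.move[dir: north]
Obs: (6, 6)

Act: maze.sense[dir: north]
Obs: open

Act: stack.push[x: north]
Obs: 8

Act: maze.move[dir: north]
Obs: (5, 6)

Act: maze.sense[dir: north]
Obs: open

Act: stack.push[x: north]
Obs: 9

Act: maze.move[dir: north]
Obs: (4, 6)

Act: maze.sense[dir: north]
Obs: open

Act: stack.push[x: north]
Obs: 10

Act: maze.move[dir: north]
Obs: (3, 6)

Act: maze.sense[dir: north]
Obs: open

Act: stack.push[x: north]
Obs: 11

Act: maze.move[dir: north]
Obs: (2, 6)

Act: maze.sense[dir: north]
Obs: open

Act: stack.push[x: north]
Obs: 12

Act: maze.move[dir: north]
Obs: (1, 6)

Act: maze.sense[dir: west]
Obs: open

Act: stack.push[x: west]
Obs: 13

Act: maze.move[dir: west]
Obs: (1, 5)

Act: maze.sense[dir: west]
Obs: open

Act: stack.push[x: west]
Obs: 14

Act: maze.move[dir: west]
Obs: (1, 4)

Act: maze.sense[dir: south]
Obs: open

Act: stack.push[x: south]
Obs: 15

Act: maze.move[dir: south]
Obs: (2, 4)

Act: maze.sense[dir: south]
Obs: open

Act: stack.push[x: south]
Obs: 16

Act: maze.move[dir: south]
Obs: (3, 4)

Act: maze.sense[dir: south]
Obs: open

Act: stack.push[x: south]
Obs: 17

Act: maze.move[dir: south]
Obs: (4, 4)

Act: maze.sense[dir: south]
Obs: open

Act: stack.push[x: south]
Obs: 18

Act: maze.move[dir: south]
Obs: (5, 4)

Act: maze.sense[dir: south]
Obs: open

Act: stack.push[x: south]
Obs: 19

Act: maze.move[dir: south]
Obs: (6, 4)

Act: maze.sense[dir: south]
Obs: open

Act: stack.push[x: south]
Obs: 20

Act: maze.move[dir: south]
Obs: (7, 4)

Act: maze.sense[dir: west]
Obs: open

Act: stack.push[x: west]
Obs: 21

Act: maze.move[dir: west]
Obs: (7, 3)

Act: maze.sense[dir: west]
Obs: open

Act: stack.push[x: west]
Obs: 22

Act: maze.move[dir: west]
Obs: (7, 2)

Act: maze.sense[dir: west]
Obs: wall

Act: maze.sense[dir: north]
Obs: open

Act: stack.push[x: north]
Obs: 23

Act: maze.move[dir: north]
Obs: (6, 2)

Act: maze.sense[dir: east]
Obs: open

Act: stack.push[x: east]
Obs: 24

Act: maze.move[dir: east]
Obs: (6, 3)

Act: maze.sense[dir: north]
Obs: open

Act: stack.push[x: north]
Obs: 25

Act: maze.move[dir: north]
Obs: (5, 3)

Act: maze.sense[dir: west]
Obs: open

Act: stack.push[x: west]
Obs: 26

Act: maze.move[dir: west]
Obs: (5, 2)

Act: maze.sense[dir: west]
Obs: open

Act: stack.push[x: west]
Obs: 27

Act: maze.move[dir: west]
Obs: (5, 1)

Act: maze.sense[dir: south]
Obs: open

Act: stack.push[x: south]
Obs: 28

Act: maze.move[dir: south]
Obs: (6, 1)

Act: maze.sense[dir: west]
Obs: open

Act: stack.push[x: west]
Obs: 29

Act: maze.move[dir: west]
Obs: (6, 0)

Act: maze.sense[dir: south]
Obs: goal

Act: maze.move[dir: south]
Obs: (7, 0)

Answer: (7, 0)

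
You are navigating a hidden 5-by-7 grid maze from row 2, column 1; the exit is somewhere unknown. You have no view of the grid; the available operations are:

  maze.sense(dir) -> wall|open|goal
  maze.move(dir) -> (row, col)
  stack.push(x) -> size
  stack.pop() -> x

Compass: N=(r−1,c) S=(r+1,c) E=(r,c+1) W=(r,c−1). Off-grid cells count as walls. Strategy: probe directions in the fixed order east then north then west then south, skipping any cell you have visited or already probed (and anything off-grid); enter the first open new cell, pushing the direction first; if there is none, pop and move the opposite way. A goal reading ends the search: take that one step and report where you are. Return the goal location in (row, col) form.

>>> sense dir=east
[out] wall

>>> sense dir=north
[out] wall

>>> sense dir=west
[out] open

>>> push x=west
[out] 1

>>> move dir=west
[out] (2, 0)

>>> sense dir=north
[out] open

>>> push x=north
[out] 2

>>> move dir=north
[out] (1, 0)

>>> sense dir=north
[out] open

>>> push x=north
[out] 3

>>> move dir=north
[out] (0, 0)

>>> sense dir=east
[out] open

>>> push x=east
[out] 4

>>> move dir=east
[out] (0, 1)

>>> sense dir=east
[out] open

>>> push x=east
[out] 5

>>> move dir=east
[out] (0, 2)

>>> sense dir=east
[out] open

>>> push x=east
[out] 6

>>> move dir=east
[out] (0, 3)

>>> sense dir=east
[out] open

>>> push x=east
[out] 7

>>> move dir=east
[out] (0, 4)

>>> sense dir=east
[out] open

>>> push x=east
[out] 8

>>> move dir=east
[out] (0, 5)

>>> sense dir=east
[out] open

>>> push x=east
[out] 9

>>> move dir=east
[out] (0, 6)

>>> sense dir=south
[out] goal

>>> move dir=south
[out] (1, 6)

Answer: (1, 6)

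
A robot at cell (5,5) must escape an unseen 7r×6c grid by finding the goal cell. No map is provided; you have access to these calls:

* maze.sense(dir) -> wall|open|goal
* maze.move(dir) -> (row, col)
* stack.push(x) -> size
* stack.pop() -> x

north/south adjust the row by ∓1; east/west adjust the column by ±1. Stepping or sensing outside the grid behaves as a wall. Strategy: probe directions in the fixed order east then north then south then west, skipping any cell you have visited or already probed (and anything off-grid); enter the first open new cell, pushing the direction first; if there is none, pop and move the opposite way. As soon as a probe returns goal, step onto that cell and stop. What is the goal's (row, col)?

CALL maze.sense[dir=north]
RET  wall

CALL maze.sense[dir=south]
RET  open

CALL stack.push[x=south]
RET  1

CALL maze.move[dir=south]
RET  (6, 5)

CALL maze.sense[dir=west]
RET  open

CALL stack.push[x=west]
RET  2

CALL maze.move[dir=west]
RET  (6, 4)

CALL maze.sense[dir=north]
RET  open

CALL stack.push[x=north]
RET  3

CALL maze.move[dir=north]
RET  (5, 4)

CALL maze.sense[dir=north]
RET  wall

CALL maze.sense[dir=west]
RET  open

CALL stack.push[x=west]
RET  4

CALL maze.move[dir=west]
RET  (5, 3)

CALL maze.sense[dir=north]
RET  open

CALL stack.push[x=north]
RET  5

CALL maze.move[dir=north]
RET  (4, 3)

CALL maze.sense[dir=north]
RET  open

CALL stack.push[x=north]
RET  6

CALL maze.move[dir=north]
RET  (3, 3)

CALL maze.sense[dir=east]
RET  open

CALL stack.push[x=east]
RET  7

CALL maze.move[dir=east]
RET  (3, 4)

CALL maze.sense[dir=east]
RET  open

CALL stack.push[x=east]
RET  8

CALL maze.move[dir=east]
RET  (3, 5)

CALL maze.sense[dir=north]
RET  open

CALL stack.push[x=north]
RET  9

CALL maze.move[dir=north]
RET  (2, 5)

CALL maze.sense[dir=north]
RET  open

CALL stack.push[x=north]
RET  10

CALL maze.move[dir=north]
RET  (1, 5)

CALL maze.sense[dir=north]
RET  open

CALL stack.push[x=north]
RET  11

CALL maze.move[dir=north]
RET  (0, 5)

CALL maze.sense[dir=west]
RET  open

CALL stack.push[x=west]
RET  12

CALL maze.move[dir=west]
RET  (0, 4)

CALL maze.sense[dir=south]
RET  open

CALL stack.push[x=south]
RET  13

CALL maze.move[dir=south]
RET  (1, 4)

CALL maze.sense[dir=south]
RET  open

CALL stack.push[x=south]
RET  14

CALL maze.move[dir=south]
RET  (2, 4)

CALL maze.sense[dir=west]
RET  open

CALL stack.push[x=west]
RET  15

CALL maze.move[dir=west]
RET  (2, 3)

CALL maze.sense[dir=north]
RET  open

CALL stack.push[x=north]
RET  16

CALL maze.move[dir=north]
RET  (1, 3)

CALL maze.sense[dir=north]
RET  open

CALL stack.push[x=north]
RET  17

CALL maze.move[dir=north]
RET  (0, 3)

CALL maze.sense[dir=west]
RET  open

CALL stack.push[x=west]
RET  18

CALL maze.move[dir=west]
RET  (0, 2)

CALL maze.sense[dir=south]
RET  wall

CALL maze.sense[dir=west]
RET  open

CALL stack.push[x=west]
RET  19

CALL maze.move[dir=west]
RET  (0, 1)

CALL maze.sense[dir=south]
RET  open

CALL stack.push[x=south]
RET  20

CALL maze.move[dir=south]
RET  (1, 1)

CALL maze.sense[dir=south]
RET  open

CALL stack.push[x=south]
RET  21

CALL maze.move[dir=south]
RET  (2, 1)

CALL maze.sense[dir=east]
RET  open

CALL stack.push[x=east]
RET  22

CALL maze.move[dir=east]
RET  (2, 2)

CALL maze.sense[dir=south]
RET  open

CALL stack.push[x=south]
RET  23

CALL maze.move[dir=south]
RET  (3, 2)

CALL maze.sense[dir=south]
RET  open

CALL stack.push[x=south]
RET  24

CALL maze.move[dir=south]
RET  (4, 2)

CALL maze.sense[dir=south]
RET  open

CALL stack.push[x=south]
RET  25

CALL maze.move[dir=south]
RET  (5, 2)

CALL maze.sense[dir=south]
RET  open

CALL stack.push[x=south]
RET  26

CALL maze.move[dir=south]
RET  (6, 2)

CALL maze.sense[dir=east]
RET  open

CALL stack.push[x=east]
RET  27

CALL maze.move[dir=east]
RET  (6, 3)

CALL stack.pop[]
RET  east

CALL maze.move[dir=west]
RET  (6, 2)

CALL maze.sense[dir=west]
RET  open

CALL stack.push[x=west]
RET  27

CALL maze.move[dir=west]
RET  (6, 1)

CALL maze.sense[dir=north]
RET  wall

CALL maze.sense[dir=west]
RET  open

CALL stack.push[x=west]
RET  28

CALL maze.move[dir=west]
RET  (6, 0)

CALL maze.sense[dir=north]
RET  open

CALL stack.push[x=north]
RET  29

CALL maze.move[dir=north]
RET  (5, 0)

CALL maze.sense[dir=north]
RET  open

CALL stack.push[x=north]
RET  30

CALL maze.move[dir=north]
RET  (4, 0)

CALL maze.sense[dir=east]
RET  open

CALL stack.push[x=east]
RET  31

CALL maze.move[dir=east]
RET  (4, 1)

CALL maze.sense[dir=north]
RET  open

CALL stack.push[x=north]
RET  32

CALL maze.move[dir=north]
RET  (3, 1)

CALL maze.sense[dir=west]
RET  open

CALL stack.push[x=west]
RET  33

CALL maze.move[dir=west]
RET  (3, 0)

CALL maze.sense[dir=north]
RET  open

CALL stack.push[x=north]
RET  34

CALL maze.move[dir=north]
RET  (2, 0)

CALL maze.sense[dir=north]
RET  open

CALL stack.push[x=north]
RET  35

CALL maze.move[dir=north]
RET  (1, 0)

CALL maze.sense[dir=north]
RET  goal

CALL maze.move[dir=north]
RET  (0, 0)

Answer: (0, 0)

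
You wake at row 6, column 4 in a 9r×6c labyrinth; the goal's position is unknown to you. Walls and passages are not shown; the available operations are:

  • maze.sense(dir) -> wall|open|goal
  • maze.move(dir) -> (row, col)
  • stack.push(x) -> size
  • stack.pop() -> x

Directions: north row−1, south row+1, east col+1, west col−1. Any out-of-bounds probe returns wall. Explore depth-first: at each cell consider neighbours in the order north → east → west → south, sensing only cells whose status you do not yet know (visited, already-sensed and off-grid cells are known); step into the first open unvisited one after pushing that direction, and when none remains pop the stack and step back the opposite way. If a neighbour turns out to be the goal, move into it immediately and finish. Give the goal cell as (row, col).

> sense dir: north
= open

> push x: north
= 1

> move dir: north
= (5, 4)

> sense dir: north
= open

> push x: north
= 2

> move dir: north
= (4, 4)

> sense dir: north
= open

> push x: north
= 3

> move dir: north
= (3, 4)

> sense dir: north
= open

> push x: north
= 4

> move dir: north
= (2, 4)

> sense dir: north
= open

> push x: north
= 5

> move dir: north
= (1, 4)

> sense dir: north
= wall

> sense dir: east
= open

> push x: east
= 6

> move dir: east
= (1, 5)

> sense dir: north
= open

> push x: north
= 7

> move dir: north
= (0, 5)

> pop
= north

> move dir: south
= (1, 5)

> sense dir: south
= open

> push x: south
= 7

> move dir: south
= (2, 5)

> sense dir: south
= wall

> pop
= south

> move dir: north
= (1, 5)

> pop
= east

> move dir: west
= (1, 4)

> sense dir: west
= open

> push x: west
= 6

> move dir: west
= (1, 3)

> sense dir: north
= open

> push x: north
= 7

> move dir: north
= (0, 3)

> sense dir: west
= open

> push x: west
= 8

> move dir: west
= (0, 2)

> sense dir: west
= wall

> sense dir: south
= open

> push x: south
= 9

> move dir: south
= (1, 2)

> sense dir: west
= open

> push x: west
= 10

> move dir: west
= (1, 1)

> sense dir: west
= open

> push x: west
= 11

> move dir: west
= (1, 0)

> sense dir: north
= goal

> move dir: north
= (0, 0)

Answer: (0, 0)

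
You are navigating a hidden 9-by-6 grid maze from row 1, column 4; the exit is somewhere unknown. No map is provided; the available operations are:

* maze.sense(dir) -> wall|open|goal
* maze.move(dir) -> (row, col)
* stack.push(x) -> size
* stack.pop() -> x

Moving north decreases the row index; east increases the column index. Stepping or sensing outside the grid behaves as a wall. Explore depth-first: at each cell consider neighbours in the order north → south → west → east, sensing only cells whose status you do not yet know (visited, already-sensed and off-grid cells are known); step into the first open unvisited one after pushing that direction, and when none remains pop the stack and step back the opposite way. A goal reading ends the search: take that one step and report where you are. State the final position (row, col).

$ maze.sense dir='north'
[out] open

$ stack.push x='north'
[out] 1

$ maze.move dir='north'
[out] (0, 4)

$ maze.sense dir='west'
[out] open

$ stack.push x='west'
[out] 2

$ maze.move dir='west'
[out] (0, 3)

$ maze.sense dir='south'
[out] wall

$ maze.sense dir='west'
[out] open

$ stack.push x='west'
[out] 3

$ maze.move dir='west'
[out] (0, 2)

$ maze.sense dir='south'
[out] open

$ stack.push x='south'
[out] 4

$ maze.move dir='south'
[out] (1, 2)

$ maze.sense dir='south'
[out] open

$ stack.push x='south'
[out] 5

$ maze.move dir='south'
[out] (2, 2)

$ maze.sense dir='south'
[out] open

$ stack.push x='south'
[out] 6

$ maze.move dir='south'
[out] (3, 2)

$ maze.sense dir='south'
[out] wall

$ maze.sense dir='west'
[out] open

$ stack.push x='west'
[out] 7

$ maze.move dir='west'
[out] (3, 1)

$ maze.sense dir='north'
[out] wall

$ maze.sense dir='south'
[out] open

$ stack.push x='south'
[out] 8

$ maze.move dir='south'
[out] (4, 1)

$ maze.sense dir='south'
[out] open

$ stack.push x='south'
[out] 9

$ maze.move dir='south'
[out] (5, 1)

$ maze.sense dir='south'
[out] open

$ stack.push x='south'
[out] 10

$ maze.move dir='south'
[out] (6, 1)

$ maze.sense dir='south'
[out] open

$ stack.push x='south'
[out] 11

$ maze.move dir='south'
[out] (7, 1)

$ maze.sense dir='south'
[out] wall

$ maze.sense dir='west'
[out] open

$ stack.push x='west'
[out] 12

$ maze.move dir='west'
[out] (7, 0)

$ maze.sense dir='north'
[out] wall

$ maze.sense dir='south'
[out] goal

$ maze.move dir='south'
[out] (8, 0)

Answer: (8, 0)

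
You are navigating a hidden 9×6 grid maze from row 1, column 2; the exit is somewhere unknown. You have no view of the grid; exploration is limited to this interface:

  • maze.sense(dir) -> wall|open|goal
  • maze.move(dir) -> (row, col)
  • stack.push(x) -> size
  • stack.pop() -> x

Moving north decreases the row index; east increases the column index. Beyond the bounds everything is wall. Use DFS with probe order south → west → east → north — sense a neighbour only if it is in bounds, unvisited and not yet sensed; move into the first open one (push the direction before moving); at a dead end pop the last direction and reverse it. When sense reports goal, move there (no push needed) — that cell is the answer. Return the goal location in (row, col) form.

Using maze.sense with dir='south', → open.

I call stack.push with x='south', yielding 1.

I use maze.move with dir='south', and observe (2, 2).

Then maze.sense with dir='south', which returns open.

Now I run stack.push with x='south', and see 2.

Now I run maze.move with dir='south', and see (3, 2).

Using maze.sense with dir='south', giving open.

I call stack.push with x='south', and observe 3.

I use maze.move with dir='south', → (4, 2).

Calling maze.sense with dir='south', : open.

Calling stack.push with x='south', giving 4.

I call maze.move with dir='south', → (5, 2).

Invoking maze.sense with dir='south', → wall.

I call maze.sense with dir='west', and see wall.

I invoke maze.sense with dir='east', : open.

Using stack.push with x='east', and get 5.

I run maze.move with dir='east', and see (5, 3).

I invoke maze.sense with dir='south', and get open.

Next I call stack.push with x='south', → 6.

I try maze.move with dir='south', and observe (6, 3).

Then maze.sense with dir='south', giving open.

I use stack.push with x='south', : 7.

I use maze.move with dir='south', → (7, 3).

I run maze.sense with dir='south', and see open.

Then stack.push with x='south', and see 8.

Invoking maze.move with dir='south', and get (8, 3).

Invoking maze.sense with dir='west', : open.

Invoking stack.push with x='west', giving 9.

Using maze.move with dir='west', and see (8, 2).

Invoking maze.sense with dir='west', which returns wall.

Next I call maze.sense with dir='north', and see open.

Using stack.push with x='north', which returns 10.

I use maze.move with dir='north', and see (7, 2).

Now I run maze.sense with dir='west', and get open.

I run stack.push with x='west', which returns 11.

I use maze.move with dir='west', and get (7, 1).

Next I call maze.sense with dir='west', → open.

Then stack.push with x='west', → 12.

I use maze.move with dir='west', and get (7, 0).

Using maze.sense with dir='south', : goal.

I use maze.move with dir='south', giving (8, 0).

Answer: (8, 0)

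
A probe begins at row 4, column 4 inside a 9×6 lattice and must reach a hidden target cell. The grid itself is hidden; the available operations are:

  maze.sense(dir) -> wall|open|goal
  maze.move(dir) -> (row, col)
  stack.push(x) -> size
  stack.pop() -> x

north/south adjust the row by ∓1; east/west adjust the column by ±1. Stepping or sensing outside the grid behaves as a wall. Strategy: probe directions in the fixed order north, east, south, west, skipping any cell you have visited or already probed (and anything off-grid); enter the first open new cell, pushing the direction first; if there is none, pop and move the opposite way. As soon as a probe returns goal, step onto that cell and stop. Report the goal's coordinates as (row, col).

==> maze.sense(north)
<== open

==> stack.push(north)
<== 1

==> maze.move(north)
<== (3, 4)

==> maze.sense(north)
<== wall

==> maze.sense(east)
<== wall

==> maze.sense(west)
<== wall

==> stack.pop()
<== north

==> maze.move(south)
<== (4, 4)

==> maze.sense(east)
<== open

==> stack.push(east)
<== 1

==> maze.move(east)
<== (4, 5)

==> maze.sense(south)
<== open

==> stack.push(south)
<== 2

==> maze.move(south)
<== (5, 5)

==> maze.sense(south)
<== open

==> stack.push(south)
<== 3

==> maze.move(south)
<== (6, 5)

==> maze.sense(south)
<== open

==> stack.push(south)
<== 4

==> maze.move(south)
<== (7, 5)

==> maze.sense(south)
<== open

==> stack.push(south)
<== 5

==> maze.move(south)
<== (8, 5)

==> maze.sense(west)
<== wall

==> stack.pop()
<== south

==> maze.move(north)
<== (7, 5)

==> maze.sense(west)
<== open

==> stack.push(west)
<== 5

==> maze.move(west)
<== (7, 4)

==> maze.sense(north)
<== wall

==> maze.sense(west)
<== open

==> stack.push(west)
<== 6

==> maze.move(west)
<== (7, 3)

==> maze.sense(north)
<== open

==> stack.push(north)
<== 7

==> maze.move(north)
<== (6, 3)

==> maze.sense(north)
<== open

==> stack.push(north)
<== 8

==> maze.move(north)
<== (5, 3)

==> maze.sense(north)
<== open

==> stack.push(north)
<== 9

==> maze.move(north)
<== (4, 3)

==> maze.sense(west)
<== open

==> stack.push(west)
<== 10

==> maze.move(west)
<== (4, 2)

==> maze.sense(north)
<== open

==> stack.push(north)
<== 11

==> maze.move(north)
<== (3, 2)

==> maze.sense(north)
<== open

==> stack.push(north)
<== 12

==> maze.move(north)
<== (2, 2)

==> maze.sense(north)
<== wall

==> maze.sense(east)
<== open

==> stack.push(east)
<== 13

==> maze.move(east)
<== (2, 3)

==> maze.sense(north)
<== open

==> stack.push(north)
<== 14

==> maze.move(north)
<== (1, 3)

==> maze.sense(north)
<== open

==> stack.push(north)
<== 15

==> maze.move(north)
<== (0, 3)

==> maze.sense(east)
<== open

==> stack.push(east)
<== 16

==> maze.move(east)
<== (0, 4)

==> maze.sense(east)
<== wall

==> maze.sense(south)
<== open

==> stack.push(south)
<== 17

==> maze.move(south)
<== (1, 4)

==> maze.sense(east)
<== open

==> stack.push(east)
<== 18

==> maze.move(east)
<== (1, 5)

==> maze.sense(south)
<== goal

==> maze.move(south)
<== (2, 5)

Answer: (2, 5)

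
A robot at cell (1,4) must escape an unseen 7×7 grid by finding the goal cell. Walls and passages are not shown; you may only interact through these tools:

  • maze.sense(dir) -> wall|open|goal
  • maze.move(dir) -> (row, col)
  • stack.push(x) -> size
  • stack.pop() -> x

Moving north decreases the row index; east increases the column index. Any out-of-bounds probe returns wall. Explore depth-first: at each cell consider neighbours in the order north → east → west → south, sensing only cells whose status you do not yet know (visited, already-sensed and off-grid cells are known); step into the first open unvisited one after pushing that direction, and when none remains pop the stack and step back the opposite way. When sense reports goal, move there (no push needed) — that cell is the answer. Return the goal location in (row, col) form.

Act: maze.sense[dir→north]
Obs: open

Act: stack.push[x→north]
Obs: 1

Act: maze.move[dir→north]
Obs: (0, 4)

Act: maze.sense[dir→east]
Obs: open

Act: stack.push[x→east]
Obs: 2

Act: maze.move[dir→east]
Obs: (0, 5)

Act: maze.sense[dir→east]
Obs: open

Act: stack.push[x→east]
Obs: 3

Act: maze.move[dir→east]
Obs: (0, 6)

Act: maze.sense[dir→south]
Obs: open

Act: stack.push[x→south]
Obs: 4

Act: maze.move[dir→south]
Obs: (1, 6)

Act: maze.sense[dir→west]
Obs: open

Act: stack.push[x→west]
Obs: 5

Act: maze.move[dir→west]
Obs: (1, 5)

Act: maze.sense[dir→south]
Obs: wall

Act: stack.pop[]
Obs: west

Act: maze.move[dir→east]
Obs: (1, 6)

Act: maze.sense[dir→south]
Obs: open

Act: stack.push[x→south]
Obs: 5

Act: maze.move[dir→south]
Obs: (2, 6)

Act: maze.sense[dir→south]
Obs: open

Act: stack.push[x→south]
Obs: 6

Act: maze.move[dir→south]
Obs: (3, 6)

Act: maze.sense[dir→west]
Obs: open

Act: stack.push[x→west]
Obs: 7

Act: maze.move[dir→west]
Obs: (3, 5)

Act: maze.sense[dir→west]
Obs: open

Act: stack.push[x→west]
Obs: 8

Act: maze.move[dir→west]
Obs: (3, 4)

Act: maze.sense[dir→north]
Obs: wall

Act: maze.sense[dir→west]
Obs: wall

Act: maze.sense[dir→south]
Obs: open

Act: stack.push[x→south]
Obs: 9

Act: maze.move[dir→south]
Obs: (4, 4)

Act: maze.sense[dir→east]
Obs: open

Act: stack.push[x→east]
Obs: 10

Act: maze.move[dir→east]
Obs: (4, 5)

Act: maze.sense[dir→east]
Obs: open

Act: stack.push[x→east]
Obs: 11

Act: maze.move[dir→east]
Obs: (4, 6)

Act: maze.sense[dir→south]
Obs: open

Act: stack.push[x→south]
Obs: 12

Act: maze.move[dir→south]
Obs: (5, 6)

Act: maze.sense[dir→west]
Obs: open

Act: stack.push[x→west]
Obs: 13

Act: maze.move[dir→west]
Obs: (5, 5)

Act: maze.sense[dir→west]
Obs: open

Act: stack.push[x→west]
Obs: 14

Act: maze.move[dir→west]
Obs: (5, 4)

Act: maze.sense[dir→west]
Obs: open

Act: stack.push[x→west]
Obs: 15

Act: maze.move[dir→west]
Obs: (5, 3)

Act: maze.sense[dir→north]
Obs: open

Act: stack.push[x→north]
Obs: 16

Act: maze.move[dir→north]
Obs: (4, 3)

Act: maze.sense[dir→west]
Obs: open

Act: stack.push[x→west]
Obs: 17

Act: maze.move[dir→west]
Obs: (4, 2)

Act: maze.sense[dir→north]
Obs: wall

Act: maze.sense[dir→west]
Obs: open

Act: stack.push[x→west]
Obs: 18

Act: maze.move[dir→west]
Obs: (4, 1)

Act: maze.sense[dir→north]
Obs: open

Act: stack.push[x→north]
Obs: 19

Act: maze.move[dir→north]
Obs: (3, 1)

Act: maze.sense[dir→north]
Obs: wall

Act: maze.sense[dir→west]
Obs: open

Act: stack.push[x→west]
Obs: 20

Act: maze.move[dir→west]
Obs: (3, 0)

Act: maze.sense[dir→north]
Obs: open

Act: stack.push[x→north]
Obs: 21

Act: maze.move[dir→north]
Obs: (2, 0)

Act: maze.sense[dir→north]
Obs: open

Act: stack.push[x→north]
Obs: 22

Act: maze.move[dir→north]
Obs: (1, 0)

Act: maze.sense[dir→north]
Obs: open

Act: stack.push[x→north]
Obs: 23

Act: maze.move[dir→north]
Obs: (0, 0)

Act: maze.sense[dir→east]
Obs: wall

Act: stack.pop[]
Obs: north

Act: maze.move[dir→south]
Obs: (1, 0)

Act: maze.sense[dir→east]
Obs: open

Act: stack.push[x→east]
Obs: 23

Act: maze.move[dir→east]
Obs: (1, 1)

Act: maze.sense[dir→east]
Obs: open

Act: stack.push[x→east]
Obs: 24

Act: maze.move[dir→east]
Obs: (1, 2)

Act: maze.sense[dir→north]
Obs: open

Act: stack.push[x→north]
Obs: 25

Act: maze.move[dir→north]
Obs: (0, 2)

Act: maze.sense[dir→east]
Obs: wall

Act: stack.pop[]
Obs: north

Act: maze.move[dir→south]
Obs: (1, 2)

Act: maze.sense[dir→east]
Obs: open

Act: stack.push[x→east]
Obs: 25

Act: maze.move[dir→east]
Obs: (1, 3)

Act: maze.sense[dir→south]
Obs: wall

Act: stack.pop[]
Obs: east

Act: maze.move[dir→west]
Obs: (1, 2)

Act: maze.sense[dir→south]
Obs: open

Act: stack.push[x→south]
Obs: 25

Act: maze.move[dir→south]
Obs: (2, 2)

Act: stack.pop[]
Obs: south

Act: maze.move[dir→north]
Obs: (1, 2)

Act: stack.pop[]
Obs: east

Act: maze.move[dir→west]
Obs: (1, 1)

Act: stack.pop[]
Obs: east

Act: maze.move[dir→west]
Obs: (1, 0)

Act: stack.pop[]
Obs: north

Act: maze.move[dir→south]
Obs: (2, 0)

Act: stack.pop[]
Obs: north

Act: maze.move[dir→south]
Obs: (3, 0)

Act: maze.sense[dir→south]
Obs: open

Act: stack.push[x→south]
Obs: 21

Act: maze.move[dir→south]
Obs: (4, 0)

Act: maze.sense[dir→south]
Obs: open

Act: stack.push[x→south]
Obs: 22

Act: maze.move[dir→south]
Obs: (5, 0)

Act: maze.sense[dir→east]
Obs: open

Act: stack.push[x→east]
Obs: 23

Act: maze.move[dir→east]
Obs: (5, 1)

Act: maze.sense[dir→east]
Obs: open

Act: stack.push[x→east]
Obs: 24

Act: maze.move[dir→east]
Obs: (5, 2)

Act: maze.sense[dir→south]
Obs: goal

Act: maze.move[dir→south]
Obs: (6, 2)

Answer: (6, 2)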